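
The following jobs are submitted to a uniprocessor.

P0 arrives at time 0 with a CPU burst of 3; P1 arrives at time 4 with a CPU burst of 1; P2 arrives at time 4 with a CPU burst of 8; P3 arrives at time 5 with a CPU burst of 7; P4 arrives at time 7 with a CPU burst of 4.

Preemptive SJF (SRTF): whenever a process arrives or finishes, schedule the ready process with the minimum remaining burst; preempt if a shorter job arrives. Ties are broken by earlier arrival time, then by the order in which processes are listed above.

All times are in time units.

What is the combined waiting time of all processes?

Timeline: | P0 0-3 | idle 3-4 | P1 4-5 | P3 5-7 | P4 7-11 | P3 11-16 | P2 16-24 |
Completion: P0=3  P1=5  P2=24  P3=16  P4=11
Waiting = turnaround − burst: P0=0, P1=0, P2=12, P3=4, P4=0
Total waiting = 0 + 0 + 12 + 4 + 0 = 16

16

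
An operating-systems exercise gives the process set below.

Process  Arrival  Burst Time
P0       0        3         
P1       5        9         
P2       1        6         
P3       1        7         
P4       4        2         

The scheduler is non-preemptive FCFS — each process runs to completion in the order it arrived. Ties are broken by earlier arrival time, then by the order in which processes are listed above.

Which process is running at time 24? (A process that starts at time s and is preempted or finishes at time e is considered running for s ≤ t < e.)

Gantt: | P0 0-3 | P2 3-9 | P3 9-16 | P4 16-18 | P1 18-27 |
Completion: P0=3  P1=27  P2=9  P3=16  P4=18

P1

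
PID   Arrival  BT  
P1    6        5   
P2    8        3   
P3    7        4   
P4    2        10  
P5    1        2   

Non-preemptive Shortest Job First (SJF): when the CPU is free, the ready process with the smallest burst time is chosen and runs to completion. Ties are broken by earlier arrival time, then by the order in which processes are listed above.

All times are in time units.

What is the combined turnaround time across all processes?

Gantt: | idle 0-1 | P5 1-3 | P4 3-13 | P2 13-16 | P3 16-20 | P1 20-25 |
Completion: P1=25  P2=16  P3=20  P4=13  P5=3
Turnaround (C−A): P1=19  P2=8  P3=13  P4=11  P5=2
Turnaround = completion − arrival: P1=19, P2=8, P3=13, P4=11, P5=2
Total turnaround = 19 + 8 + 13 + 11 + 2 = 53

53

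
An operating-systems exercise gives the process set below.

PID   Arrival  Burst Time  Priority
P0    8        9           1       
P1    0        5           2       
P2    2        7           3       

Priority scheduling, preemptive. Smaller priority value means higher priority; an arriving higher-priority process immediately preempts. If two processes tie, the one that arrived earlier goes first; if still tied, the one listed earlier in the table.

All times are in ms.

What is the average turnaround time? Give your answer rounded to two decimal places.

Schedule: | P1 0-5 | P2 5-8 | P0 8-17 | P2 17-21 |
Completion: P0=17  P1=5  P2=21
Turnaround times: P0=9, P1=5, P2=19
Average turnaround = (9+5+19) / 3 = 33/3 = 11.00

11.00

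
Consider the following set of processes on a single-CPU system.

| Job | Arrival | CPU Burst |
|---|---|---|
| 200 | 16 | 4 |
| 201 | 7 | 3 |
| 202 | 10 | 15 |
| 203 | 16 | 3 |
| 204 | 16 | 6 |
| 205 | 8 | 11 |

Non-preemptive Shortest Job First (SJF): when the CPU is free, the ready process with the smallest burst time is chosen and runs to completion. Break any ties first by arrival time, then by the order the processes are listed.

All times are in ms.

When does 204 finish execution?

34

Timeline: | idle 0-7 | 201 7-10 | 205 10-21 | 203 21-24 | 200 24-28 | 204 28-34 | 202 34-49 |
Completion: 200=28  201=10  202=49  203=24  204=34  205=21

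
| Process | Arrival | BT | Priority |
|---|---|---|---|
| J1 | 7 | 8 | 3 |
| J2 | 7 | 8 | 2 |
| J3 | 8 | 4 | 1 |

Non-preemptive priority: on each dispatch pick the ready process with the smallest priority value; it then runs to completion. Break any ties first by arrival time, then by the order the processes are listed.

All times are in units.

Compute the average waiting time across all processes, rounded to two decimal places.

Gantt: | idle 0-7 | J2 7-15 | J3 15-19 | J1 19-27 |
Completion: J1=27  J2=15  J3=19
Turnaround (C−A): J1=20  J2=8  J3=11
Waiting times: J1=12, J2=0, J3=7
Average waiting = (12+0+7) / 3 = 19/3 = 6.33

6.33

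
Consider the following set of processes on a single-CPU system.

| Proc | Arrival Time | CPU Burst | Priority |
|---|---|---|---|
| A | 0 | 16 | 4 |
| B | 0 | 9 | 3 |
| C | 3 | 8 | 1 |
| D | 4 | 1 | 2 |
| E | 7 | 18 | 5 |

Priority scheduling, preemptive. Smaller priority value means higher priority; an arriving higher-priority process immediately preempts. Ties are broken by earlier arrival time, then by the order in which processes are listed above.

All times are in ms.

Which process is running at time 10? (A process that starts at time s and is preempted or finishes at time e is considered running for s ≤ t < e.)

C

Schedule: | B 0-3 | C 3-11 | D 11-12 | B 12-18 | A 18-34 | E 34-52 |
Completion: A=34  B=18  C=11  D=12  E=52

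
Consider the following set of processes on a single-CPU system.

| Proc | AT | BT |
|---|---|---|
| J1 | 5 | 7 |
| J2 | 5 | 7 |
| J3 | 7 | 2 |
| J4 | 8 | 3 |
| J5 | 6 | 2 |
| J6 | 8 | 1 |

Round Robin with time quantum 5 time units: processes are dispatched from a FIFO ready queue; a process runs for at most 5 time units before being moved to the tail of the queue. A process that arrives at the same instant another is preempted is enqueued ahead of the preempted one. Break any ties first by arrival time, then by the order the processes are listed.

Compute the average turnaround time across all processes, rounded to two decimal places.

Gantt: | idle 0-5 | J1 5-10 | J2 10-15 | J5 15-17 | J3 17-19 | J4 19-22 | J6 22-23 | J1 23-25 | J2 25-27 |
Completion: J1=25  J2=27  J3=19  J4=22  J5=17  J6=23
Turnaround (C−A): J1=20  J2=22  J3=12  J4=14  J5=11  J6=15
Turnaround times: J1=20, J2=22, J3=12, J4=14, J5=11, J6=15
Average turnaround = (20+22+12+14+11+15) / 6 = 94/6 = 15.67

15.67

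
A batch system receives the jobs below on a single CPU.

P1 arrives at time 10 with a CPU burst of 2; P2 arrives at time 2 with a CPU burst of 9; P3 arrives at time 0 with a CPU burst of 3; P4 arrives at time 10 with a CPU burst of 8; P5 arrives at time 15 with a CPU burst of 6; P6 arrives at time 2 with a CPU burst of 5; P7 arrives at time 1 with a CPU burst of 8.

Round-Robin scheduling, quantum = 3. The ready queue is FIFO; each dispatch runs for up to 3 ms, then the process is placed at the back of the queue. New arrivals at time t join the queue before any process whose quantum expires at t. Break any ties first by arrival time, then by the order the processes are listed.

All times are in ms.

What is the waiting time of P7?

Gantt: | P3 0-3 | P7 3-6 | P2 6-9 | P6 9-12 | P7 12-15 | P2 15-18 | P1 18-20 | P4 20-23 | P6 23-25 | P5 25-28 | P7 28-30 | P2 30-33 | P4 33-36 | P5 36-39 | P4 39-41 |
Completion: P1=20  P2=33  P3=3  P4=41  P5=39  P6=25  P7=30
Turnaround (C−A): P1=10  P2=31  P3=3  P4=31  P5=24  P6=23  P7=29
Waiting(P7) = turnaround − burst = 29 − 8 = 21

21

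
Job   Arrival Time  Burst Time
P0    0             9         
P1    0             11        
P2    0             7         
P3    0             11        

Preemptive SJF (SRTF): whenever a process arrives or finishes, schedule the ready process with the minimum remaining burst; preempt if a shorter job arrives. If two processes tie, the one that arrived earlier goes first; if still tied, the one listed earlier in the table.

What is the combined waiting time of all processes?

50

Gantt: | P2 0-7 | P0 7-16 | P1 16-27 | P3 27-38 |
Completion: P0=16  P1=27  P2=7  P3=38
Waiting = turnaround − burst: P0=7, P1=16, P2=0, P3=27
Total waiting = 7 + 16 + 0 + 27 = 50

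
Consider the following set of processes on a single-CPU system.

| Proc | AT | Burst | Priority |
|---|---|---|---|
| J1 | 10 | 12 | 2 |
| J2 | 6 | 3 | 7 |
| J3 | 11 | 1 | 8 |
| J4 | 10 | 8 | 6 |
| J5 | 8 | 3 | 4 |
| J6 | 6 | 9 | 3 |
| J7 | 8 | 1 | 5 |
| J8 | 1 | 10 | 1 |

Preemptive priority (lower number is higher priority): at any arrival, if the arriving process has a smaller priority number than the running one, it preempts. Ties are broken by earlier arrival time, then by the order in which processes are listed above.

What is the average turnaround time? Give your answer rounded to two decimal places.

27.00

Schedule: | idle 0-1 | J8 1-11 | J1 11-23 | J6 23-32 | J5 32-35 | J7 35-36 | J4 36-44 | J2 44-47 | J3 47-48 |
Completion: J1=23  J2=47  J3=48  J4=44  J5=35  J6=32  J7=36  J8=11
Turnaround times: J1=13, J2=41, J3=37, J4=34, J5=27, J6=26, J7=28, J8=10
Average turnaround = (13+41+37+34+27+26+28+10) / 8 = 216/8 = 27.00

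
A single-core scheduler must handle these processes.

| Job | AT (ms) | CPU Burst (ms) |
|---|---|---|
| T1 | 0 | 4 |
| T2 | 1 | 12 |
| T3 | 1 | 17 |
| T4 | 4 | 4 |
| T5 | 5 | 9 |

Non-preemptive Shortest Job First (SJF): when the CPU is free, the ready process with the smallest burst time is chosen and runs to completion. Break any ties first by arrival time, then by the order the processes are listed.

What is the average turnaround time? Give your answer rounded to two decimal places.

Timeline: | T1 0-4 | T4 4-8 | T5 8-17 | T2 17-29 | T3 29-46 |
Completion: T1=4  T2=29  T3=46  T4=8  T5=17
Turnaround (C−A): T1=4  T2=28  T3=45  T4=4  T5=12
Turnaround times: T1=4, T2=28, T3=45, T4=4, T5=12
Average turnaround = (4+28+45+4+12) / 5 = 93/5 = 18.60

18.60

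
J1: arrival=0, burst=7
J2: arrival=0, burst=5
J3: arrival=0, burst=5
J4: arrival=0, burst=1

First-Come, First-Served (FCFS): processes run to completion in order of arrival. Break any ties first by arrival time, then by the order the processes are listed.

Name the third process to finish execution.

Timeline: | J1 0-7 | J2 7-12 | J3 12-17 | J4 17-18 |
Completion: J1=7  J2=12  J3=17  J4=18
Turnaround (C−A): J1=7  J2=12  J3=17  J4=18
Finish order: J1 → J2 → J3 → J4

J3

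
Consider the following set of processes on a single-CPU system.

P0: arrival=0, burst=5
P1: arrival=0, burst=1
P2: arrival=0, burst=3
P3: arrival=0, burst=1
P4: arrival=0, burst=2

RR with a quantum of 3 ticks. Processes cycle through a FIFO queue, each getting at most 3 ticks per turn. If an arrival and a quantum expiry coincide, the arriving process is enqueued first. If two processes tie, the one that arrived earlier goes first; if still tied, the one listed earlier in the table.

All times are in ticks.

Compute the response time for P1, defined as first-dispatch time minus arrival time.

Timeline: | P0 0-3 | P1 3-4 | P2 4-7 | P3 7-8 | P4 8-10 | P0 10-12 |
Completion: P0=12  P1=4  P2=7  P3=8  P4=10
Response(P1) = first start − arrival = 3 − 0 = 3

3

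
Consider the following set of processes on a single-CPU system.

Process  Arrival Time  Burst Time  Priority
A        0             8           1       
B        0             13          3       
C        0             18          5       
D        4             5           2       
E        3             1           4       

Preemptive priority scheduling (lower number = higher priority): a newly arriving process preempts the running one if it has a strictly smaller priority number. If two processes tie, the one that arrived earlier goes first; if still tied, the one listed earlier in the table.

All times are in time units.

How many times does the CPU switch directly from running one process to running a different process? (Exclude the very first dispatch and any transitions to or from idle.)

Timeline: | A 0-8 | D 8-13 | B 13-26 | E 26-27 | C 27-45 |
Completion: A=8  B=26  C=45  D=13  E=27
Turnaround (C−A): A=8  B=26  C=45  D=9  E=24

4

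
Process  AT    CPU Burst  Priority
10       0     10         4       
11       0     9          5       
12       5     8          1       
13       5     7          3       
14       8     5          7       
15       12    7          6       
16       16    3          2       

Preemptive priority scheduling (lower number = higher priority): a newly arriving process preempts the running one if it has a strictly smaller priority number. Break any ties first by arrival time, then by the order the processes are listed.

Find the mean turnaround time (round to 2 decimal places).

Gantt: | 10 0-5 | 12 5-13 | 13 13-16 | 16 16-19 | 13 19-23 | 10 23-28 | 11 28-37 | 15 37-44 | 14 44-49 |
Completion: 10=28  11=37  12=13  13=23  14=49  15=44  16=19
Turnaround (C−A): 10=28  11=37  12=8  13=18  14=41  15=32  16=3
Turnaround times: 10=28, 11=37, 12=8, 13=18, 14=41, 15=32, 16=3
Average turnaround = (28+37+8+18+41+32+3) / 7 = 167/7 = 23.86

23.86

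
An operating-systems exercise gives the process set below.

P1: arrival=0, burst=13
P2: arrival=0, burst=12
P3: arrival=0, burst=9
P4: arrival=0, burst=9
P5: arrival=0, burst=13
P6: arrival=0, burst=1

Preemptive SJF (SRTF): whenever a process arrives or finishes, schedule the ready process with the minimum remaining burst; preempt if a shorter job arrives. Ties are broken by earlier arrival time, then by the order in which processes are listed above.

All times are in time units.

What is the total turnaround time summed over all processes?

Schedule: | P6 0-1 | P3 1-10 | P4 10-19 | P2 19-31 | P1 31-44 | P5 44-57 |
Completion: P1=44  P2=31  P3=10  P4=19  P5=57  P6=1
Turnaround (C−A): P1=44  P2=31  P3=10  P4=19  P5=57  P6=1
Turnaround = completion − arrival: P1=44, P2=31, P3=10, P4=19, P5=57, P6=1
Total turnaround = 44 + 31 + 10 + 19 + 57 + 1 = 162

162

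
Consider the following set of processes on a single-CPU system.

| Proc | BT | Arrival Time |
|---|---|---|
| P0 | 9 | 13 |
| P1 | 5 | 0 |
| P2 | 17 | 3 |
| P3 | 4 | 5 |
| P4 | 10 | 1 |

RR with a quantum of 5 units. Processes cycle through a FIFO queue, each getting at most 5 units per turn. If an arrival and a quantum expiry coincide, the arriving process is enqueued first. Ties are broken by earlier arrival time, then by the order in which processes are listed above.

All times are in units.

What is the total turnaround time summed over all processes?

109

Schedule: | P1 0-5 | P4 5-10 | P2 10-15 | P3 15-19 | P4 19-24 | P0 24-29 | P2 29-34 | P0 34-38 | P2 38-45 |
Completion: P0=38  P1=5  P2=45  P3=19  P4=24
Turnaround (C−A): P0=25  P1=5  P2=42  P3=14  P4=23
Turnaround = completion − arrival: P0=25, P1=5, P2=42, P3=14, P4=23
Total turnaround = 25 + 5 + 42 + 14 + 23 = 109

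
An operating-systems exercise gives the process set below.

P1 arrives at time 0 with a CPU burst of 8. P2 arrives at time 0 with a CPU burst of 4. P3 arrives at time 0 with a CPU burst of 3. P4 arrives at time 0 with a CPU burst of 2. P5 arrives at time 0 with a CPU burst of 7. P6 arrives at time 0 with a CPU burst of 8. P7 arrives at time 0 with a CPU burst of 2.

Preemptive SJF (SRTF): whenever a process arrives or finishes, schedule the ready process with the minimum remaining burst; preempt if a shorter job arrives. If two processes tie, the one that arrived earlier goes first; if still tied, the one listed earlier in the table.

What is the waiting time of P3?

Timeline: | P4 0-2 | P7 2-4 | P3 4-7 | P2 7-11 | P5 11-18 | P1 18-26 | P6 26-34 |
Completion: P1=26  P2=11  P3=7  P4=2  P5=18  P6=34  P7=4
Turnaround (C−A): P1=26  P2=11  P3=7  P4=2  P5=18  P6=34  P7=4
Waiting(P3) = turnaround − burst = 7 − 3 = 4

4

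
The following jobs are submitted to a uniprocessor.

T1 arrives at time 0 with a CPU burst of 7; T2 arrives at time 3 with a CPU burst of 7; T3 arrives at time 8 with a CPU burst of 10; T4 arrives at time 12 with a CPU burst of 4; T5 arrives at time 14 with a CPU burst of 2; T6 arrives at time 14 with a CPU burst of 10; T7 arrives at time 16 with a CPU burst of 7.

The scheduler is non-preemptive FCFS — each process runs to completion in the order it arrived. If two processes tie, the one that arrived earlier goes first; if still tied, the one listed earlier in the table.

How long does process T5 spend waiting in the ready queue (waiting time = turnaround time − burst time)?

Timeline: | T1 0-7 | T2 7-14 | T3 14-24 | T4 24-28 | T5 28-30 | T6 30-40 | T7 40-47 |
Completion: T1=7  T2=14  T3=24  T4=28  T5=30  T6=40  T7=47
Turnaround (C−A): T1=7  T2=11  T3=16  T4=16  T5=16  T6=26  T7=31
Waiting(T5) = turnaround − burst = 16 − 2 = 14

14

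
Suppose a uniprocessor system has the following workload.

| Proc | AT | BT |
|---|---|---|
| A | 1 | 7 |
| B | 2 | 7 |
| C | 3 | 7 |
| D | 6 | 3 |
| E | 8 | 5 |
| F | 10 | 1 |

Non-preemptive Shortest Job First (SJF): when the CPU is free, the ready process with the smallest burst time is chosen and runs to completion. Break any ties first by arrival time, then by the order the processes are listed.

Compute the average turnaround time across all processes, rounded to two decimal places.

Gantt: | idle 0-1 | A 1-8 | D 8-11 | F 11-12 | E 12-17 | B 17-24 | C 24-31 |
Completion: A=8  B=24  C=31  D=11  E=17  F=12
Turnaround (C−A): A=7  B=22  C=28  D=5  E=9  F=2
Turnaround times: A=7, B=22, C=28, D=5, E=9, F=2
Average turnaround = (7+22+28+5+9+2) / 6 = 73/6 = 12.17

12.17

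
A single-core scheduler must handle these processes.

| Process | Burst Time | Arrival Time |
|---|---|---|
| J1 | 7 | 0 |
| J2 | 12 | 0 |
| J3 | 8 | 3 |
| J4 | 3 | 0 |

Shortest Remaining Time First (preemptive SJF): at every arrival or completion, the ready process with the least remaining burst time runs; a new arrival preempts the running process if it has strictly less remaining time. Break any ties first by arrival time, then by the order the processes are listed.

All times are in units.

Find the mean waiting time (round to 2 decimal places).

Schedule: | J4 0-3 | J1 3-10 | J3 10-18 | J2 18-30 |
Completion: J1=10  J2=30  J3=18  J4=3
Turnaround (C−A): J1=10  J2=30  J3=15  J4=3
Waiting times: J1=3, J2=18, J3=7, J4=0
Average waiting = (3+18+7+0) / 4 = 28/4 = 7.00

7.00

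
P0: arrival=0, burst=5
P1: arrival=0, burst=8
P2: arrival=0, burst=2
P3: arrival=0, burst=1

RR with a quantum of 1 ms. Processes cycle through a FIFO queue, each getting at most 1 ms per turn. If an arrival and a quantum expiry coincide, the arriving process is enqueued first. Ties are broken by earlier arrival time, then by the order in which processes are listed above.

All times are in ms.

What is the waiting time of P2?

Gantt: | P0 0-1 | P1 1-2 | P2 2-3 | P3 3-4 | P0 4-5 | P1 5-6 | P2 6-7 | P0 7-8 | P1 8-9 | P0 9-10 | P1 10-11 | P0 11-12 | P1 12-16 |
Completion: P0=12  P1=16  P2=7  P3=4
Turnaround (C−A): P0=12  P1=16  P2=7  P3=4
Waiting(P2) = turnaround − burst = 7 − 2 = 5

5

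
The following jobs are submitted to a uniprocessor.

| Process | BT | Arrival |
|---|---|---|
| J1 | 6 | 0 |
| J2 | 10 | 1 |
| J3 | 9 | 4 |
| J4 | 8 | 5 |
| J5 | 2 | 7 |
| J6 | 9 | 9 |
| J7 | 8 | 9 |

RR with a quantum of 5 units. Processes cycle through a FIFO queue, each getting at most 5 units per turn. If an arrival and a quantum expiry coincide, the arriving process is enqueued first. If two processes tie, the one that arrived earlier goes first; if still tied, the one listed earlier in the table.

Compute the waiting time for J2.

27

Gantt: | J1 0-5 | J2 5-10 | J3 10-15 | J4 15-20 | J1 20-21 | J5 21-23 | J6 23-28 | J7 28-33 | J2 33-38 | J3 38-42 | J4 42-45 | J6 45-49 | J7 49-52 |
Completion: J1=21  J2=38  J3=42  J4=45  J5=23  J6=49  J7=52
Waiting(J2) = turnaround − burst = 37 − 10 = 27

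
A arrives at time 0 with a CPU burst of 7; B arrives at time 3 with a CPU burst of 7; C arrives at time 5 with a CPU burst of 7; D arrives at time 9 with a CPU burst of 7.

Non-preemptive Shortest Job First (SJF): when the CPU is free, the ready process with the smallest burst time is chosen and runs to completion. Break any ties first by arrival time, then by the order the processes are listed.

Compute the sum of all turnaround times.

Gantt: | A 0-7 | B 7-14 | C 14-21 | D 21-28 |
Completion: A=7  B=14  C=21  D=28
Turnaround = completion − arrival: A=7, B=11, C=16, D=19
Total turnaround = 7 + 11 + 16 + 19 = 53

53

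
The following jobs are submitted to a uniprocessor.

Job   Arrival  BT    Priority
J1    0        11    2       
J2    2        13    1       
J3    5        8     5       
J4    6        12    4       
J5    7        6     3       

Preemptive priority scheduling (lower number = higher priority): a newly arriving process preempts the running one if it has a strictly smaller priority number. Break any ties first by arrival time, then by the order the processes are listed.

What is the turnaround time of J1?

24

Gantt: | J1 0-2 | J2 2-15 | J1 15-24 | J5 24-30 | J4 30-42 | J3 42-50 |
Completion: J1=24  J2=15  J3=50  J4=42  J5=30
Turnaround (C−A): J1=24  J2=13  J3=45  J4=36  J5=23
Turnaround(J1) = completion − arrival = 24 − 0 = 24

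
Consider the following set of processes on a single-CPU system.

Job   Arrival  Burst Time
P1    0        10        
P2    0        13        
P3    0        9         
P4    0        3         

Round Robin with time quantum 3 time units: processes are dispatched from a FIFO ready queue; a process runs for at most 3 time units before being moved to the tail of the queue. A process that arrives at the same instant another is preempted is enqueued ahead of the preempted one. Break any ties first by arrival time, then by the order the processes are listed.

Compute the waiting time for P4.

Timeline: | P1 0-3 | P2 3-6 | P3 6-9 | P4 9-12 | P1 12-15 | P2 15-18 | P3 18-21 | P1 21-24 | P2 24-27 | P3 27-30 | P1 30-31 | P2 31-35 |
Completion: P1=31  P2=35  P3=30  P4=12
Turnaround (C−A): P1=31  P2=35  P3=30  P4=12
Waiting(P4) = turnaround − burst = 12 − 3 = 9

9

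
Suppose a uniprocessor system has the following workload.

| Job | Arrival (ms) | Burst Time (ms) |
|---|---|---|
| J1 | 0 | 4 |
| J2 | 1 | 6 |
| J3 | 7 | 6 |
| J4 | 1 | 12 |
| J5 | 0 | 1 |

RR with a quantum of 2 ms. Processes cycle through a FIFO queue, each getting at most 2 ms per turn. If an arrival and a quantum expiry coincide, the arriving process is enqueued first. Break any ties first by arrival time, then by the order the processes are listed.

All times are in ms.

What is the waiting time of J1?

5

Schedule: | J1 0-2 | J5 2-3 | J2 3-5 | J4 5-7 | J1 7-9 | J2 9-11 | J3 11-13 | J4 13-15 | J2 15-17 | J3 17-19 | J4 19-21 | J3 21-23 | J4 23-29 |
Completion: J1=9  J2=17  J3=23  J4=29  J5=3
Turnaround (C−A): J1=9  J2=16  J3=16  J4=28  J5=3
Waiting(J1) = turnaround − burst = 9 − 4 = 5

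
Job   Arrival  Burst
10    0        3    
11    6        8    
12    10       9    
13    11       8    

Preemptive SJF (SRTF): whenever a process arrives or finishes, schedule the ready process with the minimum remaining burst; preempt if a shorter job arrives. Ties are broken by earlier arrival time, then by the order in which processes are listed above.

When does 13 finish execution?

22

Timeline: | 10 0-3 | idle 3-6 | 11 6-14 | 13 14-22 | 12 22-31 |
Completion: 10=3  11=14  12=31  13=22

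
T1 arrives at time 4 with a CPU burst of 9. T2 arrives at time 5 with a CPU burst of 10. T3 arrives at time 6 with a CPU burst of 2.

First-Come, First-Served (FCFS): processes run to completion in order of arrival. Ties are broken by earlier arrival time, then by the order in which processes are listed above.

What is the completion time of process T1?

Schedule: | idle 0-4 | T1 4-13 | T2 13-23 | T3 23-25 |
Completion: T1=13  T2=23  T3=25
Turnaround (C−A): T1=9  T2=18  T3=19

13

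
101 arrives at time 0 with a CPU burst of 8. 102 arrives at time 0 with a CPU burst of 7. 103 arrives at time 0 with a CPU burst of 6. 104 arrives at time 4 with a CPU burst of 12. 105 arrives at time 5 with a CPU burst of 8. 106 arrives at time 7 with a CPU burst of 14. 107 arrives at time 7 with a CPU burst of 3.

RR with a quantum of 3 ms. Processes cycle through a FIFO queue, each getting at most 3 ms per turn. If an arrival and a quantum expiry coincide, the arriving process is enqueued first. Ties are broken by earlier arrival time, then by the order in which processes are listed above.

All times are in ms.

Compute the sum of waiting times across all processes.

Gantt: | 101 0-3 | 102 3-6 | 103 6-9 | 101 9-12 | 104 12-15 | 105 15-18 | 102 18-21 | 106 21-24 | 107 24-27 | 103 27-30 | 101 30-32 | 104 32-35 | 105 35-38 | 102 38-39 | 106 39-42 | 104 42-45 | 105 45-47 | 106 47-50 | 104 50-53 | 106 53-58 |
Completion: 101=32  102=39  103=30  104=53  105=47  106=58  107=27
Waiting = turnaround − burst: 101=24, 102=32, 103=24, 104=37, 105=34, 106=37, 107=17
Total waiting = 24 + 32 + 24 + 37 + 34 + 37 + 17 = 205

205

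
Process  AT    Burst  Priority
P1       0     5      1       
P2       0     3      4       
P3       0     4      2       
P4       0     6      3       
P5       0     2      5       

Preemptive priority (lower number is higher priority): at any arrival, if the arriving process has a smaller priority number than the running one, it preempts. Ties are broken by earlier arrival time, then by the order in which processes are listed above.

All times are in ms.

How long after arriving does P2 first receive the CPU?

15

Schedule: | P1 0-5 | P3 5-9 | P4 9-15 | P2 15-18 | P5 18-20 |
Completion: P1=5  P2=18  P3=9  P4=15  P5=20
Turnaround (C−A): P1=5  P2=18  P3=9  P4=15  P5=20
Response(P2) = first start − arrival = 15 − 0 = 15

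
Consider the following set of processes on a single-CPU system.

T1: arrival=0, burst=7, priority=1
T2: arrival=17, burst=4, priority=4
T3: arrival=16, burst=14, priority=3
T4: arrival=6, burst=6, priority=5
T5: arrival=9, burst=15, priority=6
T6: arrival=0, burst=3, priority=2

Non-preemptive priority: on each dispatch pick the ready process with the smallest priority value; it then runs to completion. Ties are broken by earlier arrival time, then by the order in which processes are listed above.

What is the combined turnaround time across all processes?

Schedule: | T1 0-7 | T6 7-10 | T4 10-16 | T3 16-30 | T2 30-34 | T5 34-49 |
Completion: T1=7  T2=34  T3=30  T4=16  T5=49  T6=10
Turnaround (C−A): T1=7  T2=17  T3=14  T4=10  T5=40  T6=10
Turnaround = completion − arrival: T1=7, T2=17, T3=14, T4=10, T5=40, T6=10
Total turnaround = 7 + 17 + 14 + 10 + 40 + 10 = 98

98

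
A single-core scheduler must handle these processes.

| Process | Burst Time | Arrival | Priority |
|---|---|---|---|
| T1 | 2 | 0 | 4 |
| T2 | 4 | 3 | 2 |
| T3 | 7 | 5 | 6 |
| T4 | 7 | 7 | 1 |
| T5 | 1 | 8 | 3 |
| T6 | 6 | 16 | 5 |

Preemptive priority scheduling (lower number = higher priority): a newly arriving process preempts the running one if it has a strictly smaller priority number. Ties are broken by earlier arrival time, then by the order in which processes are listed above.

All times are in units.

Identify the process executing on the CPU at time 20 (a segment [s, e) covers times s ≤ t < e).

Timeline: | T1 0-2 | idle 2-3 | T2 3-7 | T4 7-14 | T5 14-15 | T3 15-16 | T6 16-22 | T3 22-28 |
Completion: T1=2  T2=7  T3=28  T4=14  T5=15  T6=22
Turnaround (C−A): T1=2  T2=4  T3=23  T4=7  T5=7  T6=6

T6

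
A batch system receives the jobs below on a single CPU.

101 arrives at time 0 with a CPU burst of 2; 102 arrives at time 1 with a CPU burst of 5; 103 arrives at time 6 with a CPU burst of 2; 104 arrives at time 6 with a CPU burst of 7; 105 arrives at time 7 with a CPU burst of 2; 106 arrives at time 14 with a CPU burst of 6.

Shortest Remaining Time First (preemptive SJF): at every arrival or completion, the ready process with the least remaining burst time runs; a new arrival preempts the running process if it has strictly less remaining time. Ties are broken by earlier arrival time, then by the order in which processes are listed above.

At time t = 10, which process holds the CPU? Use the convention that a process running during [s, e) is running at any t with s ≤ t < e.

105

Gantt: | 101 0-2 | 102 2-7 | 103 7-9 | 105 9-11 | 104 11-18 | 106 18-24 |
Completion: 101=2  102=7  103=9  104=18  105=11  106=24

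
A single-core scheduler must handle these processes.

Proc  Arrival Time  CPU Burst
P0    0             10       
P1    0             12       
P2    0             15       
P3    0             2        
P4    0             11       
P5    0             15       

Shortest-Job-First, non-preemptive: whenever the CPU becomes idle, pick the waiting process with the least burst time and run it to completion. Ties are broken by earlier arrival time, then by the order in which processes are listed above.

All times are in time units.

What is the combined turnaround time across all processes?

Timeline: | P3 0-2 | P0 2-12 | P4 12-23 | P1 23-35 | P2 35-50 | P5 50-65 |
Completion: P0=12  P1=35  P2=50  P3=2  P4=23  P5=65
Turnaround = completion − arrival: P0=12, P1=35, P2=50, P3=2, P4=23, P5=65
Total turnaround = 12 + 35 + 50 + 2 + 23 + 65 = 187

187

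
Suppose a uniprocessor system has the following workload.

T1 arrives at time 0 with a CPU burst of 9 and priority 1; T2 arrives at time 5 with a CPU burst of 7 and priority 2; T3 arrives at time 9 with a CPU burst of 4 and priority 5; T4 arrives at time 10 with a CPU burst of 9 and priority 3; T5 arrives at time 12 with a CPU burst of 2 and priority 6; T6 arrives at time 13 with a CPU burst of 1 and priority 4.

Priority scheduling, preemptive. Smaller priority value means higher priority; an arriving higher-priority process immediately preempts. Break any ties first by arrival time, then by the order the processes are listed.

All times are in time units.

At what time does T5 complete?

Schedule: | T1 0-9 | T2 9-16 | T4 16-25 | T6 25-26 | T3 26-30 | T5 30-32 |
Completion: T1=9  T2=16  T3=30  T4=25  T5=32  T6=26

32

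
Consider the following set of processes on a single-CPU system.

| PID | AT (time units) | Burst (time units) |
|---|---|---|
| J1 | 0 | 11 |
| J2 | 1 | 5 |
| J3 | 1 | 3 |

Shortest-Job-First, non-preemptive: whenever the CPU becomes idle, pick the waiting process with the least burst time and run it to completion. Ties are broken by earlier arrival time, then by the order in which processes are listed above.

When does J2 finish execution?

19

Gantt: | J1 0-11 | J3 11-14 | J2 14-19 |
Completion: J1=11  J2=19  J3=14
Turnaround (C−A): J1=11  J2=18  J3=13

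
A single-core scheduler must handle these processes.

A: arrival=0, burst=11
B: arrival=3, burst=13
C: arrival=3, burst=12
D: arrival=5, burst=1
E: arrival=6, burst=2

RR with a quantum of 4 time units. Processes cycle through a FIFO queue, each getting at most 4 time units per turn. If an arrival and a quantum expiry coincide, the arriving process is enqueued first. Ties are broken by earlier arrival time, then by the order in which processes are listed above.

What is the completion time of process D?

17

Gantt: | A 0-4 | B 4-8 | C 8-12 | A 12-16 | D 16-17 | E 17-19 | B 19-23 | C 23-27 | A 27-30 | B 30-34 | C 34-38 | B 38-39 |
Completion: A=30  B=39  C=38  D=17  E=19
Turnaround (C−A): A=30  B=36  C=35  D=12  E=13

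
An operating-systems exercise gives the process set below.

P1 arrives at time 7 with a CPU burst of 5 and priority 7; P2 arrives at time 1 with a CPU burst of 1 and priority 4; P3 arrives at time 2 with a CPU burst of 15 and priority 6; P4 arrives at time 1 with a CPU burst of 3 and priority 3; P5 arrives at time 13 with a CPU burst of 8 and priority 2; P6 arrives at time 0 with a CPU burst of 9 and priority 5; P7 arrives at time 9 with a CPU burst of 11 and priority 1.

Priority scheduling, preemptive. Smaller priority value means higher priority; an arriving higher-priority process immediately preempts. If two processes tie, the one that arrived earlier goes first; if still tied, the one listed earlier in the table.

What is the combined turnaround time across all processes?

155

Schedule: | P6 0-1 | P4 1-4 | P2 4-5 | P6 5-9 | P7 9-20 | P5 20-28 | P6 28-32 | P3 32-47 | P1 47-52 |
Completion: P1=52  P2=5  P3=47  P4=4  P5=28  P6=32  P7=20
Turnaround (C−A): P1=45  P2=4  P3=45  P4=3  P5=15  P6=32  P7=11
Turnaround = completion − arrival: P1=45, P2=4, P3=45, P4=3, P5=15, P6=32, P7=11
Total turnaround = 45 + 4 + 45 + 3 + 15 + 32 + 11 = 155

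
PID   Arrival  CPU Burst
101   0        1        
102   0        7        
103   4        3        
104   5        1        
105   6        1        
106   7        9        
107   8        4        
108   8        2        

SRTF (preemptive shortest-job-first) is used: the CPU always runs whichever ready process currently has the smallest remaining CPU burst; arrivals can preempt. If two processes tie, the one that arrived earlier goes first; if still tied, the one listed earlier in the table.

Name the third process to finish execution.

Gantt: | 101 0-1 | 102 1-4 | 103 4-5 | 104 5-6 | 105 6-7 | 103 7-9 | 108 9-11 | 102 11-15 | 107 15-19 | 106 19-28 |
Completion: 101=1  102=15  103=9  104=6  105=7  106=28  107=19  108=11
Finish order: 101 → 104 → 105 → 103 → 108 → 102 → 107 → 106

105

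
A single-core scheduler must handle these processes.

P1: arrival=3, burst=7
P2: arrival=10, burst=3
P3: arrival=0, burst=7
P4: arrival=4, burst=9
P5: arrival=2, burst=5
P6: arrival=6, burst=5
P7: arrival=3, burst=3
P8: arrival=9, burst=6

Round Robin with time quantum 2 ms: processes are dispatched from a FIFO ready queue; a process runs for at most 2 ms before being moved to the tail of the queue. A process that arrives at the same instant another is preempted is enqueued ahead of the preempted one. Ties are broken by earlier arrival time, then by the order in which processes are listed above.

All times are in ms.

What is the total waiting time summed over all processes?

Timeline: | P3 0-2 | P5 2-4 | P3 4-6 | P1 6-8 | P7 8-10 | P4 10-12 | P5 12-14 | P6 14-16 | P3 16-18 | P1 18-20 | P8 20-22 | P2 22-24 | P7 24-25 | P4 25-27 | P5 27-28 | P6 28-30 | P3 30-31 | P1 31-33 | P8 33-35 | P2 35-36 | P4 36-38 | P6 38-39 | P1 39-40 | P8 40-42 | P4 42-45 |
Completion: P1=40  P2=36  P3=31  P4=45  P5=28  P6=39  P7=25  P8=42
Turnaround (C−A): P1=37  P2=26  P3=31  P4=41  P5=26  P6=33  P7=22  P8=33
Waiting = turnaround − burst: P1=30, P2=23, P3=24, P4=32, P5=21, P6=28, P7=19, P8=27
Total waiting = 30 + 23 + 24 + 32 + 21 + 28 + 19 + 27 = 204

204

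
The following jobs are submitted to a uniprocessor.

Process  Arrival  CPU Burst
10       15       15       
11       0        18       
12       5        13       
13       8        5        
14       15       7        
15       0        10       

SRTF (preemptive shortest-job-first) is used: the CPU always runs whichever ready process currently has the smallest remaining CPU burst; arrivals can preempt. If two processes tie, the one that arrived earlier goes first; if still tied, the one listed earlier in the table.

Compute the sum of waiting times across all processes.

89

Schedule: | 15 0-10 | 13 10-15 | 14 15-22 | 12 22-35 | 10 35-50 | 11 50-68 |
Completion: 10=50  11=68  12=35  13=15  14=22  15=10
Waiting = turnaround − burst: 10=20, 11=50, 12=17, 13=2, 14=0, 15=0
Total waiting = 20 + 50 + 17 + 2 + 0 + 0 = 89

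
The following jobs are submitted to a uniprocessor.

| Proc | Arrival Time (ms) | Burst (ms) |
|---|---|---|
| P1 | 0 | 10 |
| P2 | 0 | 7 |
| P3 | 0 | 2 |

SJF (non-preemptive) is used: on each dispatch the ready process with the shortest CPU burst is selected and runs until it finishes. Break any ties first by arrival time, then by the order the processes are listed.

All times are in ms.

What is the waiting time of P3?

0

Gantt: | P3 0-2 | P2 2-9 | P1 9-19 |
Completion: P1=19  P2=9  P3=2
Turnaround (C−A): P1=19  P2=9  P3=2
Waiting(P3) = turnaround − burst = 2 − 2 = 0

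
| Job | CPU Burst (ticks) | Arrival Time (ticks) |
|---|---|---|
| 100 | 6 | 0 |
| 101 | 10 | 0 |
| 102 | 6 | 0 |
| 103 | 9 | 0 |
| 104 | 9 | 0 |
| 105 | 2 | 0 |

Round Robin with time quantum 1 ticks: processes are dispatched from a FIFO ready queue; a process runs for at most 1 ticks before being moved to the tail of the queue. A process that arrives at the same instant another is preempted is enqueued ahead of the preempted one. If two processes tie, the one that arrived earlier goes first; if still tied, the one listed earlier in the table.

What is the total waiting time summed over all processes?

151

Gantt: | 100 0-1 | 101 1-2 | 102 2-3 | 103 3-4 | 104 4-5 | 105 5-6 | 100 6-7 | 101 7-8 | 102 8-9 | 103 9-10 | 104 10-11 | 105 11-12 | 100 12-13 | 101 13-14 | 102 14-15 | 103 15-16 | 104 16-17 | 100 17-18 | 101 18-19 | 102 19-20 | 103 20-21 | 104 21-22 | 100 22-23 | 101 23-24 | 102 24-25 | 103 25-26 | 104 26-27 | 100 27-28 | 101 28-29 | 102 29-30 | 103 30-31 | 104 31-32 | 101 32-33 | 103 33-34 | 104 34-35 | 101 35-36 | 103 36-37 | 104 37-38 | 101 38-39 | 103 39-40 | 104 40-41 | 101 41-42 |
Completion: 100=28  101=42  102=30  103=40  104=41  105=12
Turnaround (C−A): 100=28  101=42  102=30  103=40  104=41  105=12
Waiting = turnaround − burst: 100=22, 101=32, 102=24, 103=31, 104=32, 105=10
Total waiting = 22 + 32 + 24 + 31 + 32 + 10 = 151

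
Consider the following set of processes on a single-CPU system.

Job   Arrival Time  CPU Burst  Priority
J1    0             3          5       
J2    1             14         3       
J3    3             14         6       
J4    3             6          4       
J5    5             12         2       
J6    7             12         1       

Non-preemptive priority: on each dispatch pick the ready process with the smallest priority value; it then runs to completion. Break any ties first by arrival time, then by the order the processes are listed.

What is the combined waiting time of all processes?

Schedule: | J1 0-3 | J2 3-17 | J6 17-29 | J5 29-41 | J4 41-47 | J3 47-61 |
Completion: J1=3  J2=17  J3=61  J4=47  J5=41  J6=29
Waiting = turnaround − burst: J1=0, J2=2, J3=44, J4=38, J5=24, J6=10
Total waiting = 0 + 2 + 44 + 38 + 24 + 10 = 118

118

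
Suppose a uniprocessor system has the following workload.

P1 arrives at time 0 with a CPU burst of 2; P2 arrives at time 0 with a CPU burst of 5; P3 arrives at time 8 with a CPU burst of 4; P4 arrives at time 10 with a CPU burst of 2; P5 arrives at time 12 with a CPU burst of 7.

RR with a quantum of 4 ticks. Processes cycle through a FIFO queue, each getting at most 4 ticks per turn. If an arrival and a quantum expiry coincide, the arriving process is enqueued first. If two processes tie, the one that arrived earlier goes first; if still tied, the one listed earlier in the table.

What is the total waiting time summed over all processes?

Schedule: | P1 0-2 | P2 2-7 | idle 7-8 | P3 8-12 | P4 12-14 | P5 14-21 |
Completion: P1=2  P2=7  P3=12  P4=14  P5=21
Turnaround (C−A): P1=2  P2=7  P3=4  P4=4  P5=9
Waiting = turnaround − burst: P1=0, P2=2, P3=0, P4=2, P5=2
Total waiting = 0 + 2 + 0 + 2 + 2 = 6

6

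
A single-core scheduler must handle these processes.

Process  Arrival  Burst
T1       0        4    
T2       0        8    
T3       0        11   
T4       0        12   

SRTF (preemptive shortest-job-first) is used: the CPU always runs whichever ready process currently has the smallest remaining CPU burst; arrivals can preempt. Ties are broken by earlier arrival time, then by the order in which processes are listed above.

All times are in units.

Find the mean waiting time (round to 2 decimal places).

9.75

Timeline: | T1 0-4 | T2 4-12 | T3 12-23 | T4 23-35 |
Completion: T1=4  T2=12  T3=23  T4=35
Waiting times: T1=0, T2=4, T3=12, T4=23
Average waiting = (0+4+12+23) / 4 = 39/4 = 9.75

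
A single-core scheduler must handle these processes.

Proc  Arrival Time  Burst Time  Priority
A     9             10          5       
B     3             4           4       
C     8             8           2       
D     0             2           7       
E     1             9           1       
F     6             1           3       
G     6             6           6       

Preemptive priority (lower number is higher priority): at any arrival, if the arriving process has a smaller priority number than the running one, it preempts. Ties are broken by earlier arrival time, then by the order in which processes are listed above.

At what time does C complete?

Timeline: | D 0-1 | E 1-10 | C 10-18 | F 18-19 | B 19-23 | A 23-33 | G 33-39 | D 39-40 |
Completion: A=33  B=23  C=18  D=40  E=10  F=19  G=39
Turnaround (C−A): A=24  B=20  C=10  D=40  E=9  F=13  G=33

18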